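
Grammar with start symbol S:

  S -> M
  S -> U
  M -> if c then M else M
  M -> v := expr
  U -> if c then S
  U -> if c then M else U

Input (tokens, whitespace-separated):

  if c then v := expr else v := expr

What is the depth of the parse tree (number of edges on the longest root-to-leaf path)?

[S [M if c then [M v := expr] else [M v := expr]]]

3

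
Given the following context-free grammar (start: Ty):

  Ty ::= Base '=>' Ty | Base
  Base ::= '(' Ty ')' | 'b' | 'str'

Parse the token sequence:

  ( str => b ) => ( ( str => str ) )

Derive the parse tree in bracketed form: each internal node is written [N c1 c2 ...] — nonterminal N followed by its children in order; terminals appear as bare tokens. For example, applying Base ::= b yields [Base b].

[Ty [Base ( [Ty [Base str] => [Ty [Base b]]] )] => [Ty [Base ( [Ty [Base ( [Ty [Base str] => [Ty [Base str]]] )]] )]]]

Ty
Base => Ty
( Ty ) => Ty
( Base => Ty ) => Ty
( str => Ty ) => Ty
( str => Base ) => Ty
( str => b ) => Ty
( str => b ) => Base
( str => b ) => ( Ty )
( str => b ) => ( Base )
( str => b ) => ( ( Ty ) )
( str => b ) => ( ( Base => Ty ) )
( str => b ) => ( ( str => Ty ) )
( str => b ) => ( ( str => Base ) )
( str => b ) => ( ( str => str ) )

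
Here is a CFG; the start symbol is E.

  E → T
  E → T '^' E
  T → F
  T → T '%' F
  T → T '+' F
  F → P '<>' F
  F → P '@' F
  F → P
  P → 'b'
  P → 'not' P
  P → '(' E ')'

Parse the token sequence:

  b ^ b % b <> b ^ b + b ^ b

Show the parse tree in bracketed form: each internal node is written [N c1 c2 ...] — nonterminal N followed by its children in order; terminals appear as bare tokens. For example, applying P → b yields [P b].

[E [T [F [P b]]] ^ [E [T [T [F [P b]]] % [F [P b] <> [F [P b]]]] ^ [E [T [T [F [P b]]] + [F [P b]]] ^ [E [T [F [P b]]]]]]]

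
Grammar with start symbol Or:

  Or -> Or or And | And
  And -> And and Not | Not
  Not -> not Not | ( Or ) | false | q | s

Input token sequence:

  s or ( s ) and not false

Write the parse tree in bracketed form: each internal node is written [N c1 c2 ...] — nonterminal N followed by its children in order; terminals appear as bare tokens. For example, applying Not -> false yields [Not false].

[Or [Or [And [Not s]]] or [And [And [Not ( [Or [And [Not s]]] )]] and [Not not [Not false]]]]

Or
Or or And
And or And
Not or And
s or And
s or And and Not
s or Not and Not
s or ( Or ) and Not
s or ( And ) and Not
s or ( Not ) and Not
s or ( s ) and Not
s or ( s ) and not Not
s or ( s ) and not false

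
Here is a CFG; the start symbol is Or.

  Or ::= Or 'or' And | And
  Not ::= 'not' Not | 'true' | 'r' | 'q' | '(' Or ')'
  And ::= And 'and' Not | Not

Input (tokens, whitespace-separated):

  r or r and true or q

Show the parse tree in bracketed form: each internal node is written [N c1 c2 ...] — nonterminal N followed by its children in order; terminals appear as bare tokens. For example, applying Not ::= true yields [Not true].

Or
Or or And
Or or And or And
And or And or And
Not or And or And
r or And or And
r or And and Not or And
r or Not and Not or And
r or r and Not or And
r or r and true or And
r or r and true or Not
r or r and true or q

[Or [Or [Or [And [Not r]]] or [And [And [Not r]] and [Not true]]] or [And [Not q]]]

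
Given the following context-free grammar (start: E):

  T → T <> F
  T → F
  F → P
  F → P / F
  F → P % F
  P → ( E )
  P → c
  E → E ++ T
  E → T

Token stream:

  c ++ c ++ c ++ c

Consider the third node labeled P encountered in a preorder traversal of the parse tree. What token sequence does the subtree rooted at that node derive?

[E [E [E [E [T [F [P c]]]] ++ [T [F [P c]]]] ++ [T [F [P c]]]] ++ [T [F [P c]]]]

c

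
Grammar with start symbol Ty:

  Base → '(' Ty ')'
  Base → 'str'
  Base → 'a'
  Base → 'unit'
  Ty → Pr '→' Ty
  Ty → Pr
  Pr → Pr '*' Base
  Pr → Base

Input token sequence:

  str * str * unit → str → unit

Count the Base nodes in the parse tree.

5

[Ty [Pr [Pr [Pr [Base str]] * [Base str]] * [Base unit]] → [Ty [Pr [Base str]] → [Ty [Pr [Base unit]]]]]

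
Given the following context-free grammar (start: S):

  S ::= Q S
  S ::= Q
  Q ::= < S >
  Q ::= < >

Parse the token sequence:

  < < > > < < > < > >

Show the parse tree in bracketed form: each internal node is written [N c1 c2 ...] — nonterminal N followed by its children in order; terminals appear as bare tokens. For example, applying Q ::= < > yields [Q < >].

S
Q S
< S > S
< Q > S
< < > > S
< < > > Q
< < > > < S >
< < > > < Q S >
< < > > < < > S >
< < > > < < > Q >
< < > > < < > < > >

[S [Q < [S [Q < >]] >] [S [Q < [S [Q < >] [S [Q < >]]] >]]]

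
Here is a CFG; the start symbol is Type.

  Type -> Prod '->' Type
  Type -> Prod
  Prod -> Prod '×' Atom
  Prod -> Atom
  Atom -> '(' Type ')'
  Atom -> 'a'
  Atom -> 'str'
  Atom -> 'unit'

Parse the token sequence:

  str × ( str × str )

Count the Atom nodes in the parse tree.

[Type [Prod [Prod [Atom str]] × [Atom ( [Type [Prod [Prod [Atom str]] × [Atom str]]] )]]]

4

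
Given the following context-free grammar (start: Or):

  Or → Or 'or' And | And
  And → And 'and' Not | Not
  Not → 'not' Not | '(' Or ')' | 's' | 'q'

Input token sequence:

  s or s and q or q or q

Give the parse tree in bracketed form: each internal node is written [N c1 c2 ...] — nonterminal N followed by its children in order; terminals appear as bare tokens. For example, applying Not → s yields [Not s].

Or
Or or And
Or or And or And
Or or And or And or And
And or And or And or And
Not or And or And or And
s or And or And or And
s or And and Not or And or And
s or Not and Not or And or And
s or s and Not or And or And
s or s and q or And or And
s or s and q or Not or And
s or s and q or q or And
s or s and q or q or Not
s or s and q or q or q

[Or [Or [Or [Or [And [Not s]]] or [And [And [Not s]] and [Not q]]] or [And [Not q]]] or [And [Not q]]]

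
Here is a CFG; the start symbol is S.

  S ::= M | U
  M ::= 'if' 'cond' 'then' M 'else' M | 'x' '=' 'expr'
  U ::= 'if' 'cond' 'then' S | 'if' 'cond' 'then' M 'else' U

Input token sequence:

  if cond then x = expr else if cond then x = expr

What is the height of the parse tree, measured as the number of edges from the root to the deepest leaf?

5

[S [U if cond then [M x = expr] else [U if cond then [S [M x = expr]]]]]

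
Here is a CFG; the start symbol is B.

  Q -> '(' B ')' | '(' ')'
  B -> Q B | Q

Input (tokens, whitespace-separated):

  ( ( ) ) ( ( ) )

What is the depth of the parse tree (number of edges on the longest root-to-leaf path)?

[B [Q ( [B [Q ( )]] )] [B [Q ( [B [Q ( )]] )]]]

5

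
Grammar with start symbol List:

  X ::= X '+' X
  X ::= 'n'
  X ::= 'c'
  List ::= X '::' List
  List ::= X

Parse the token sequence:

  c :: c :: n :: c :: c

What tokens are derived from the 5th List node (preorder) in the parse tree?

[List [X c] :: [List [X c] :: [List [X n] :: [List [X c] :: [List [X c]]]]]]

c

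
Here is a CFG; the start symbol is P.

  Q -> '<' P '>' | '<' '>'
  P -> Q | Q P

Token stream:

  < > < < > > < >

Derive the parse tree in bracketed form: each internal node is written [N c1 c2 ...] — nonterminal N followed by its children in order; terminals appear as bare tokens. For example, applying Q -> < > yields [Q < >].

P
Q P
< > P
< > Q P
< > < P > P
< > < Q > P
< > < < > > P
< > < < > > Q
< > < < > > < >

[P [Q < >] [P [Q < [P [Q < >]] >] [P [Q < >]]]]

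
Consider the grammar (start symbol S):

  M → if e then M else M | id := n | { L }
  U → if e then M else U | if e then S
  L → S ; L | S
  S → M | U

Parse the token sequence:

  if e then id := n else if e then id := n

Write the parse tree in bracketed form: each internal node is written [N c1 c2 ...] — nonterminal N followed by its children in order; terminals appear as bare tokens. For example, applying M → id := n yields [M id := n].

[S [U if e then [M id := n] else [U if e then [S [M id := n]]]]]

S
U
if e then M else U
if e then id := n else U
if e then id := n else if e then S
if e then id := n else if e then M
if e then id := n else if e then id := n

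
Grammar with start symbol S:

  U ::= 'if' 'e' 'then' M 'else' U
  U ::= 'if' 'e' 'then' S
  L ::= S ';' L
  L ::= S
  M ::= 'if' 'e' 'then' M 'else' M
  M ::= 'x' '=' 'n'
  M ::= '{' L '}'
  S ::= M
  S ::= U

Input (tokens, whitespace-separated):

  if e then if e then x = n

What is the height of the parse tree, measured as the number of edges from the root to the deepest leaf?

[S [U if e then [S [U if e then [S [M x = n]]]]]]

6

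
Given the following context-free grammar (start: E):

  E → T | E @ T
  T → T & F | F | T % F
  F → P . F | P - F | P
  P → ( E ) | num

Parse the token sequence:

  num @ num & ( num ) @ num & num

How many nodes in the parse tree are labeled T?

6

[E [E [E [T [F [P num]]]] @ [T [T [F [P num]]] & [F [P ( [E [T [F [P num]]]] )]]]] @ [T [T [F [P num]]] & [F [P num]]]]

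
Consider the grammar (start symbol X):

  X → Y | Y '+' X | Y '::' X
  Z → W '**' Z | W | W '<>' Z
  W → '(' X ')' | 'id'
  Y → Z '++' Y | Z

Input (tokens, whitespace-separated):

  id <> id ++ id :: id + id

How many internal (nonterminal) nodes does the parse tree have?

[X [Y [Z [W id] <> [Z [W id]]] ++ [Y [Z [W id]]]] :: [X [Y [Z [W id]]] + [X [Y [Z [W id]]]]]]

17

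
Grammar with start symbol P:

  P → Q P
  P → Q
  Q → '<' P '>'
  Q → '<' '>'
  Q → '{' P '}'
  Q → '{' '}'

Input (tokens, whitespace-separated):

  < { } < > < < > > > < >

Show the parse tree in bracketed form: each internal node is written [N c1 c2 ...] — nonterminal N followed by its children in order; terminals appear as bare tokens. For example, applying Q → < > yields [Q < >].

[P [Q < [P [Q { }] [P [Q < >] [P [Q < [P [Q < >]] >]]]] >] [P [Q < >]]]

P
Q P
< P > P
< Q P > P
< { } P > P
< { } Q P > P
< { } < > P > P
< { } < > Q > P
< { } < > < P > > P
< { } < > < Q > > P
< { } < > < < > > > P
< { } < > < < > > > Q
< { } < > < < > > > < >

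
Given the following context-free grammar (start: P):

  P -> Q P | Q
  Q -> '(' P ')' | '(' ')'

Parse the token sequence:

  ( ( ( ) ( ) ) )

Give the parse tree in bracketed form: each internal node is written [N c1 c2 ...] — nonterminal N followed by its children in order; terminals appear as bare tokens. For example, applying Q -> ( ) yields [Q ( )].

P
Q
( P )
( Q )
( ( P ) )
( ( Q P ) )
( ( ( ) P ) )
( ( ( ) Q ) )
( ( ( ) ( ) ) )

[P [Q ( [P [Q ( [P [Q ( )] [P [Q ( )]]] )]] )]]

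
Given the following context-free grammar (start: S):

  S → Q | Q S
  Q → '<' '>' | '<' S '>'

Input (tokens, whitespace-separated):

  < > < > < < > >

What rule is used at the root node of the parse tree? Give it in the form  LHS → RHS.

S → Q S

[S [Q < >] [S [Q < >] [S [Q < [S [Q < >]] >]]]]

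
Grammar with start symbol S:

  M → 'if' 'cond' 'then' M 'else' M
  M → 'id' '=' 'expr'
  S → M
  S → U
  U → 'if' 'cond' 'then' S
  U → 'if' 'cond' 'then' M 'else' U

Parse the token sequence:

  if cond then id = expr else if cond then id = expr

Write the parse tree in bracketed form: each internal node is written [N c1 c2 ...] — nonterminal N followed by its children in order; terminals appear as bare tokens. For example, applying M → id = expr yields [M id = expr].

[S [U if cond then [M id = expr] else [U if cond then [S [M id = expr]]]]]

S
U
if cond then M else U
if cond then id = expr else U
if cond then id = expr else if cond then S
if cond then id = expr else if cond then M
if cond then id = expr else if cond then id = expr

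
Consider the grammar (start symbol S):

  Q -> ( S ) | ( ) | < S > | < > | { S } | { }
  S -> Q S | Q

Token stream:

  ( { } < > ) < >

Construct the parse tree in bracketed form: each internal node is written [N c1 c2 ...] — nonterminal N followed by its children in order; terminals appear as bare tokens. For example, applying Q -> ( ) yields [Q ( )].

S
Q S
( S ) S
( Q S ) S
( { } S ) S
( { } Q ) S
( { } < > ) S
( { } < > ) Q
( { } < > ) < >

[S [Q ( [S [Q { }] [S [Q < >]]] )] [S [Q < >]]]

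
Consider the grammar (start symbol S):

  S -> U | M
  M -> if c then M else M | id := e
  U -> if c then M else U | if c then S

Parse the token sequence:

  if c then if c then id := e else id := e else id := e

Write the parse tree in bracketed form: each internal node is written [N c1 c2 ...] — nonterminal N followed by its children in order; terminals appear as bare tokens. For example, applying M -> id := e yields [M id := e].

[S [M if c then [M if c then [M id := e] else [M id := e]] else [M id := e]]]

S
M
if c then M else M
if c then if c then M else M else M
if c then if c then id := e else M else M
if c then if c then id := e else id := e else M
if c then if c then id := e else id := e else id := e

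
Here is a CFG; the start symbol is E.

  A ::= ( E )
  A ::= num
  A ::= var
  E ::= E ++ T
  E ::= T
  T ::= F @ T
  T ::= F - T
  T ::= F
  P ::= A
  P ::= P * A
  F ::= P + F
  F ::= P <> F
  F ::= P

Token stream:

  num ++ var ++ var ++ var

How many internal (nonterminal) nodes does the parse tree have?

[E [E [E [E [T [F [P [A num]]]]] ++ [T [F [P [A var]]]]] ++ [T [F [P [A var]]]]] ++ [T [F [P [A var]]]]]

20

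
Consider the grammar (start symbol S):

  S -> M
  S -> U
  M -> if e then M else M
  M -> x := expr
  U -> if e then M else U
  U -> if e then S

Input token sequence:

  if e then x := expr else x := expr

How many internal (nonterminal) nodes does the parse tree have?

[S [M if e then [M x := expr] else [M x := expr]]]

4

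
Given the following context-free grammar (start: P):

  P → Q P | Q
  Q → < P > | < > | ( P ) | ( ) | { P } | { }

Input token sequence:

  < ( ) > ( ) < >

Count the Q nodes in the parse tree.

4

[P [Q < [P [Q ( )]] >] [P [Q ( )] [P [Q < >]]]]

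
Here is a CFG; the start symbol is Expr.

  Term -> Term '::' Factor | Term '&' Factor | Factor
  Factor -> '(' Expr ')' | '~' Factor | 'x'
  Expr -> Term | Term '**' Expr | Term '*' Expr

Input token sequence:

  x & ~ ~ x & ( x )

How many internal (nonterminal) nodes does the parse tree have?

[Expr [Term [Term [Term [Factor x]] & [Factor ~ [Factor ~ [Factor x]]]] & [Factor ( [Expr [Term [Factor x]]] )]]]

12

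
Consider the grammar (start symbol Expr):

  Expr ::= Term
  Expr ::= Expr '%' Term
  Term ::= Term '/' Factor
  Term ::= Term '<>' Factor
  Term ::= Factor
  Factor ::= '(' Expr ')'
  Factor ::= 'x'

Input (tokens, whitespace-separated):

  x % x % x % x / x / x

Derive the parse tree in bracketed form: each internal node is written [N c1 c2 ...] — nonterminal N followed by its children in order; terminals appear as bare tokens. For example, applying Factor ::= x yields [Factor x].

Expr
Expr % Term
Expr % Term % Term
Expr % Term % Term % Term
Term % Term % Term % Term
Factor % Term % Term % Term
x % Term % Term % Term
x % Factor % Term % Term
x % x % Term % Term
x % x % Factor % Term
x % x % x % Term
x % x % x % Term / Factor
x % x % x % Term / Factor / Factor
x % x % x % Factor / Factor / Factor
x % x % x % x / Factor / Factor
x % x % x % x / x / Factor
x % x % x % x / x / x

[Expr [Expr [Expr [Expr [Term [Factor x]]] % [Term [Factor x]]] % [Term [Factor x]]] % [Term [Term [Term [Factor x]] / [Factor x]] / [Factor x]]]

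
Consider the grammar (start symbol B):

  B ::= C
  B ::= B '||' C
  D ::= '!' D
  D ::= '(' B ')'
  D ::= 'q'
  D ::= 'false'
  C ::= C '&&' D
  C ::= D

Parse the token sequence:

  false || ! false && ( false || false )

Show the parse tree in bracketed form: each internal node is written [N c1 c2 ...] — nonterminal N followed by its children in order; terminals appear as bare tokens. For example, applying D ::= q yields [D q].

B
B || C
C || C
D || C
false || C
false || C && D
false || D && D
false || ! D && D
false || ! false && D
false || ! false && ( B )
false || ! false && ( B || C )
false || ! false && ( C || C )
false || ! false && ( D || C )
false || ! false && ( false || C )
false || ! false && ( false || D )
false || ! false && ( false || false )

[B [B [C [D false]]] || [C [C [D ! [D false]]] && [D ( [B [B [C [D false]]] || [C [D false]]] )]]]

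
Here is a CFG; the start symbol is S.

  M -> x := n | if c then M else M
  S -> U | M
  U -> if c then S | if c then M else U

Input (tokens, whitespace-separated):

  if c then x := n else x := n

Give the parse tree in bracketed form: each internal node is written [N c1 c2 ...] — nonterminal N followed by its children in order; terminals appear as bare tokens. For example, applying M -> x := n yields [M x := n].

[S [M if c then [M x := n] else [M x := n]]]

S
M
if c then M else M
if c then x := n else M
if c then x := n else x := n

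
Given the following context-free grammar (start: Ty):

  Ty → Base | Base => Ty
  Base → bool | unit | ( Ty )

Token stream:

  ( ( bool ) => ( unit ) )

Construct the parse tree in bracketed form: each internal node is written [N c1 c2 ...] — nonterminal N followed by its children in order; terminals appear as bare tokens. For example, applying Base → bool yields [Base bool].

[Ty [Base ( [Ty [Base ( [Ty [Base bool]] )] => [Ty [Base ( [Ty [Base unit]] )]]] )]]

Ty
Base
( Ty )
( Base => Ty )
( ( Ty ) => Ty )
( ( Base ) => Ty )
( ( bool ) => Ty )
( ( bool ) => Base )
( ( bool ) => ( Ty ) )
( ( bool ) => ( Base ) )
( ( bool ) => ( unit ) )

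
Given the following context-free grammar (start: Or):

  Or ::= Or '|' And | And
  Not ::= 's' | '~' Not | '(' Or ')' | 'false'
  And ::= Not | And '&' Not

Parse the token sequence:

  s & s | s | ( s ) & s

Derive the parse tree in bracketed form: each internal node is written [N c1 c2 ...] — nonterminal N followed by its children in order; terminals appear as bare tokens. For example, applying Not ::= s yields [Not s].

Or
Or | And
Or | And | And
And | And | And
And & Not | And | And
Not & Not | And | And
s & Not | And | And
s & s | And | And
s & s | Not | And
s & s | s | And
s & s | s | And & Not
s & s | s | Not & Not
s & s | s | ( Or ) & Not
s & s | s | ( And ) & Not
s & s | s | ( Not ) & Not
s & s | s | ( s ) & Not
s & s | s | ( s ) & s

[Or [Or [Or [And [And [Not s]] & [Not s]]] | [And [Not s]]] | [And [And [Not ( [Or [And [Not s]]] )]] & [Not s]]]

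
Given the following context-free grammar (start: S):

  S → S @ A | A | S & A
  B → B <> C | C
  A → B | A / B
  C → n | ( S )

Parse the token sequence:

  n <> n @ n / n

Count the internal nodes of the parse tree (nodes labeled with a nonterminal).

[S [S [A [B [B [C n]] <> [C n]]]] @ [A [A [B [C n]]] / [B [C n]]]]

13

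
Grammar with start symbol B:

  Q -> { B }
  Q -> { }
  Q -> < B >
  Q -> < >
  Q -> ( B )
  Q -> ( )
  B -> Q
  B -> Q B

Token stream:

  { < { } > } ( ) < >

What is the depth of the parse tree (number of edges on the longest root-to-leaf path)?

6

[B [Q { [B [Q < [B [Q { }]] >]] }] [B [Q ( )] [B [Q < >]]]]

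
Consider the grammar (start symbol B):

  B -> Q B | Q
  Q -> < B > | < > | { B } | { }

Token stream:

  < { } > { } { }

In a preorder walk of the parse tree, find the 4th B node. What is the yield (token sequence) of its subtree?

[B [Q < [B [Q { }]] >] [B [Q { }] [B [Q { }]]]]

{ }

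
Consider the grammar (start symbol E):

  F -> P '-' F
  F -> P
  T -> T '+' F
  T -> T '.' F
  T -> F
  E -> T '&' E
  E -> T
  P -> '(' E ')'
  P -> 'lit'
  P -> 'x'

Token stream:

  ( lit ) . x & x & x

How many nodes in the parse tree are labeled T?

5

[E [T [T [F [P ( [E [T [F [P lit]]]] )]]] . [F [P x]]] & [E [T [F [P x]]] & [E [T [F [P x]]]]]]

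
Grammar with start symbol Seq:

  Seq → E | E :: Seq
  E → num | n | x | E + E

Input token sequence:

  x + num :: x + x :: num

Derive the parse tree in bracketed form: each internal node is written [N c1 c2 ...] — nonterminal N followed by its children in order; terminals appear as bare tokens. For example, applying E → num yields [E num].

[Seq [E [E x] + [E num]] :: [Seq [E [E x] + [E x]] :: [Seq [E num]]]]

Seq
E :: Seq
E + E :: Seq
x + E :: Seq
x + num :: Seq
x + num :: E :: Seq
x + num :: E + E :: Seq
x + num :: x + E :: Seq
x + num :: x + x :: Seq
x + num :: x + x :: E
x + num :: x + x :: num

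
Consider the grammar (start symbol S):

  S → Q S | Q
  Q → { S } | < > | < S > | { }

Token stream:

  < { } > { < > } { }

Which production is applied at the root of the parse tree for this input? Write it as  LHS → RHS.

[S [Q < [S [Q { }]] >] [S [Q { [S [Q < >]] }] [S [Q { }]]]]

S → Q S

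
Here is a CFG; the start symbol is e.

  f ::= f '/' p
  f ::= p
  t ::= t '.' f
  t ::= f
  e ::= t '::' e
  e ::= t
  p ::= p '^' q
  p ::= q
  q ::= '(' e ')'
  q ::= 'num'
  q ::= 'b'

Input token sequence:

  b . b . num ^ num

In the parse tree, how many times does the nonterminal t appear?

[e [t [t [t [f [p [q b]]]] . [f [p [q b]]]] . [f [p [p [q num]] ^ [q num]]]]]

3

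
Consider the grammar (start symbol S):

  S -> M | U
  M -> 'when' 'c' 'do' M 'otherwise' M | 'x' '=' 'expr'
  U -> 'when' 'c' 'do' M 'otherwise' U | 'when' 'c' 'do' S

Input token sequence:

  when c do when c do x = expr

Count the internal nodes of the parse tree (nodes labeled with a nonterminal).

6

[S [U when c do [S [U when c do [S [M x = expr]]]]]]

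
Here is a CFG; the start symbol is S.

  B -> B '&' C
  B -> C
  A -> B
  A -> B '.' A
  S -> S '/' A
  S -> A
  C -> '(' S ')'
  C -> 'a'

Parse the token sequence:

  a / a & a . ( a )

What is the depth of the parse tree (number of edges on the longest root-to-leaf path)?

[S [S [A [B [C a]]]] / [A [B [B [C a]] & [C a]] . [A [B [C ( [S [A [B [C a]]]] )]]]]]

9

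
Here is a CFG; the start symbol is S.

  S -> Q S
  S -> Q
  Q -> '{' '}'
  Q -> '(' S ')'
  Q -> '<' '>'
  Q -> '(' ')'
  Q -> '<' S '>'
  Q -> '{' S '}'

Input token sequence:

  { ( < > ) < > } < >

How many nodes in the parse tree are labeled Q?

[S [Q { [S [Q ( [S [Q < >]] )] [S [Q < >]]] }] [S [Q < >]]]

5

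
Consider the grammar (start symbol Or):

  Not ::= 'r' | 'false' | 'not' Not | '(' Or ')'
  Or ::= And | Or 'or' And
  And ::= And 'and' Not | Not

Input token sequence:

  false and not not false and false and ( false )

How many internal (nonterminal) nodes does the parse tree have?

[Or [And [And [And [And [Not false]] and [Not not [Not not [Not false]]]] and [Not false]] and [Not ( [Or [And [Not false]]] )]]]

14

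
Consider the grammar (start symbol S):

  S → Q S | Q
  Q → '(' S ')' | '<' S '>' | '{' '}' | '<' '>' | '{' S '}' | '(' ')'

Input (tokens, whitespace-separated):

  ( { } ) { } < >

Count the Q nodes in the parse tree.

4

[S [Q ( [S [Q { }]] )] [S [Q { }] [S [Q < >]]]]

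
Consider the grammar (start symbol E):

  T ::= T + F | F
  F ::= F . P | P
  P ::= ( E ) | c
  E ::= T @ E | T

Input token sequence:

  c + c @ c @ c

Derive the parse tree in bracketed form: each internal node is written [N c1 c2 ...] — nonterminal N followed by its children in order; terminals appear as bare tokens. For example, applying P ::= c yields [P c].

E
T @ E
T + F @ E
F + F @ E
P + F @ E
c + F @ E
c + P @ E
c + c @ E
c + c @ T @ E
c + c @ F @ E
c + c @ P @ E
c + c @ c @ E
c + c @ c @ T
c + c @ c @ F
c + c @ c @ P
c + c @ c @ c

[E [T [T [F [P c]]] + [F [P c]]] @ [E [T [F [P c]]] @ [E [T [F [P c]]]]]]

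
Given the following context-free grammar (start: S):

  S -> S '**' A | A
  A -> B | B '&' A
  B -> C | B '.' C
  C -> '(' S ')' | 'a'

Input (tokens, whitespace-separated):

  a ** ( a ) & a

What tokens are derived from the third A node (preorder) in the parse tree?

[S [S [A [B [C a]]]] ** [A [B [C ( [S [A [B [C a]]]] )]] & [A [B [C a]]]]]

a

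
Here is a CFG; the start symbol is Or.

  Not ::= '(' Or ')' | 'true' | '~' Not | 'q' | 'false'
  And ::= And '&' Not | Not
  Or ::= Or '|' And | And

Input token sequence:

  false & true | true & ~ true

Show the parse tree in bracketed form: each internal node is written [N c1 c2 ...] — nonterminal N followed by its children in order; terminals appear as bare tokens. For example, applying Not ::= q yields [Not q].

Or
Or | And
And | And
And & Not | And
Not & Not | And
false & Not | And
false & true | And
false & true | And & Not
false & true | Not & Not
false & true | true & Not
false & true | true & ~ Not
false & true | true & ~ true

[Or [Or [And [And [Not false]] & [Not true]]] | [And [And [Not true]] & [Not ~ [Not true]]]]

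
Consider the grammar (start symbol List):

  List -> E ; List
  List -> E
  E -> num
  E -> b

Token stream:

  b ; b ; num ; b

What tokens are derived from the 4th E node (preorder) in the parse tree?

b

[List [E b] ; [List [E b] ; [List [E num] ; [List [E b]]]]]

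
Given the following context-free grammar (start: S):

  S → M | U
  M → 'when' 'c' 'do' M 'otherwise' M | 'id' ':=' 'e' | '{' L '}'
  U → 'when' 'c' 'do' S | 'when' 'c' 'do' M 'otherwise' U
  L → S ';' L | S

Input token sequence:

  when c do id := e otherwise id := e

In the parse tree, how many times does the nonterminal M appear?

3

[S [M when c do [M id := e] otherwise [M id := e]]]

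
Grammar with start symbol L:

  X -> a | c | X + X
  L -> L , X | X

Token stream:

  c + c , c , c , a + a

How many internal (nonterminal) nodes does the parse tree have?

12

[L [L [L [L [X [X c] + [X c]]] , [X c]] , [X c]] , [X [X a] + [X a]]]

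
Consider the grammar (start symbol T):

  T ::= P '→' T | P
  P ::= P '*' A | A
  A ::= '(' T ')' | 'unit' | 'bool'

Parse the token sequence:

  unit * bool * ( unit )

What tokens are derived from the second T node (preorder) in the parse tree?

[T [P [P [P [A unit]] * [A bool]] * [A ( [T [P [A unit]]] )]]]

unit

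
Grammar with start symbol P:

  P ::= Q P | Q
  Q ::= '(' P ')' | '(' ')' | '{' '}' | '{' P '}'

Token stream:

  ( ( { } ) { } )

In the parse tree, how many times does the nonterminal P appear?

4

[P [Q ( [P [Q ( [P [Q { }]] )] [P [Q { }]]] )]]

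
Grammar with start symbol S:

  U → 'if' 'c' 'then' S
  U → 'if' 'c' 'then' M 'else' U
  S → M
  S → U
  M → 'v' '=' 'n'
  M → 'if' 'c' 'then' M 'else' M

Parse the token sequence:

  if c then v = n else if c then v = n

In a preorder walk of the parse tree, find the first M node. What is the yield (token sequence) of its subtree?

v = n

[S [U if c then [M v = n] else [U if c then [S [M v = n]]]]]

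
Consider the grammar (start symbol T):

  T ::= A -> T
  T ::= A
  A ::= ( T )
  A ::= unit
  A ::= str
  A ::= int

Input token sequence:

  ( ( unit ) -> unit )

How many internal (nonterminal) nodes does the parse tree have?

[T [A ( [T [A ( [T [A unit]] )] -> [T [A unit]]] )]]

8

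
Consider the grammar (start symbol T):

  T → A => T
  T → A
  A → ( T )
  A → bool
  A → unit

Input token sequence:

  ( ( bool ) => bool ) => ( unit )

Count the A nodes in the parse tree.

[T [A ( [T [A ( [T [A bool]] )] => [T [A bool]]] )] => [T [A ( [T [A unit]] )]]]

6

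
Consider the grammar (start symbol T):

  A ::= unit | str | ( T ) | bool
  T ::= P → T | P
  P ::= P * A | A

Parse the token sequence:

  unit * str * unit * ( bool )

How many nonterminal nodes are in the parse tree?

[T [P [P [P [P [A unit]] * [A str]] * [A unit]] * [A ( [T [P [A bool]]] )]]]

12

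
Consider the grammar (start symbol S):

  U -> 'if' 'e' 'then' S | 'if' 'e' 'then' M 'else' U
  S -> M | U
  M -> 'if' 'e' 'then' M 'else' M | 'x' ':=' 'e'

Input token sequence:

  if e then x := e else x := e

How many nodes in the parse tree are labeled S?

[S [M if e then [M x := e] else [M x := e]]]

1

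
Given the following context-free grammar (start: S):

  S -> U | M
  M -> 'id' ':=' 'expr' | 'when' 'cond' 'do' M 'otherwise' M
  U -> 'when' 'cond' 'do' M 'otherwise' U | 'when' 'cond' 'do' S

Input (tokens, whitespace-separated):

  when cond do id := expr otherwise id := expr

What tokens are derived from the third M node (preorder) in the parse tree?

[S [M when cond do [M id := expr] otherwise [M id := expr]]]

id := expr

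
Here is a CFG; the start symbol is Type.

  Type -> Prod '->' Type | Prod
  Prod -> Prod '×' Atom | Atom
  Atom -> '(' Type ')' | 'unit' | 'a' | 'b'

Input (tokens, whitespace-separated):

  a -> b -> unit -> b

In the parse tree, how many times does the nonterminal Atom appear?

[Type [Prod [Atom a]] -> [Type [Prod [Atom b]] -> [Type [Prod [Atom unit]] -> [Type [Prod [Atom b]]]]]]

4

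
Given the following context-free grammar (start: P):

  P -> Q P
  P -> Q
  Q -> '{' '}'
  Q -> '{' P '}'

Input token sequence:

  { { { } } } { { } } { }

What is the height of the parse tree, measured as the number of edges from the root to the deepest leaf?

[P [Q { [P [Q { [P [Q { }]] }]] }] [P [Q { [P [Q { }]] }] [P [Q { }]]]]

6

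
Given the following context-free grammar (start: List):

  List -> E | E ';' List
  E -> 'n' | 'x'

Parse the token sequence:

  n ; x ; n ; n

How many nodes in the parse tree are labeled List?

4

[List [E n] ; [List [E x] ; [List [E n] ; [List [E n]]]]]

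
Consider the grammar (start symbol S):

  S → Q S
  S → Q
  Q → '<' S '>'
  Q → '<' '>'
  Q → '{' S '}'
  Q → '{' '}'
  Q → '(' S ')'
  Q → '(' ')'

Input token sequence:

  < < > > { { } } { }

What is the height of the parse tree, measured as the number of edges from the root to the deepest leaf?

5

[S [Q < [S [Q < >]] >] [S [Q { [S [Q { }]] }] [S [Q { }]]]]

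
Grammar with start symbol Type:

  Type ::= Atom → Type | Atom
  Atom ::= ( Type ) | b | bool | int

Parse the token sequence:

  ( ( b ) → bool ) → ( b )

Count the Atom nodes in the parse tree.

[Type [Atom ( [Type [Atom ( [Type [Atom b]] )] → [Type [Atom bool]]] )] → [Type [Atom ( [Type [Atom b]] )]]]

6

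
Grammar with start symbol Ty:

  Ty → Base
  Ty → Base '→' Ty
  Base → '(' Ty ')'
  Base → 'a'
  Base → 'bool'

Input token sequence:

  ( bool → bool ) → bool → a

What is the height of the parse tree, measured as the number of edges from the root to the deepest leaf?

[Ty [Base ( [Ty [Base bool] → [Ty [Base bool]]] )] → [Ty [Base bool] → [Ty [Base a]]]]

5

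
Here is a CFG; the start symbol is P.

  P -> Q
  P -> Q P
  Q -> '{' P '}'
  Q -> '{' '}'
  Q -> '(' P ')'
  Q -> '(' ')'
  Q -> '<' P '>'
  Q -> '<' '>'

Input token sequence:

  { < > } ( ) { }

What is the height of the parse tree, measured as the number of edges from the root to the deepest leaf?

4

[P [Q { [P [Q < >]] }] [P [Q ( )] [P [Q { }]]]]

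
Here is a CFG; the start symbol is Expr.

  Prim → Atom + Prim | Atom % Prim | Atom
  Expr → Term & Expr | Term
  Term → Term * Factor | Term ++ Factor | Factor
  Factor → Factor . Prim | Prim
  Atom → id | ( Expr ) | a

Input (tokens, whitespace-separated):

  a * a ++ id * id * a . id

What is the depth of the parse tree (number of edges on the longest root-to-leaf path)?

[Expr [Term [Term [Term [Term [Term [Factor [Prim [Atom a]]]] * [Factor [Prim [Atom a]]]] ++ [Factor [Prim [Atom id]]]] * [Factor [Prim [Atom id]]]] * [Factor [Factor [Prim [Atom a]]] . [Prim [Atom id]]]]]

9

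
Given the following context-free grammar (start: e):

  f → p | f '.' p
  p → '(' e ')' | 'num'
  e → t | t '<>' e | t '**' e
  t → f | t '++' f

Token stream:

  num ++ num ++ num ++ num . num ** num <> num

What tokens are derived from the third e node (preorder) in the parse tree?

num

[e [t [t [t [t [f [p num]]] ++ [f [p num]]] ++ [f [p num]]] ++ [f [f [p num]] . [p num]]] ** [e [t [f [p num]]] <> [e [t [f [p num]]]]]]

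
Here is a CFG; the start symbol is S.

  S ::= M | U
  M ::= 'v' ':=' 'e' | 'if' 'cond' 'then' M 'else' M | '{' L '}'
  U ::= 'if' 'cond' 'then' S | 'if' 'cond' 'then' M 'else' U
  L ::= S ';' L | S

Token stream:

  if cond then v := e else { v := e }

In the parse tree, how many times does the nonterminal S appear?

[S [M if cond then [M v := e] else [M { [L [S [M v := e]]] }]]]

2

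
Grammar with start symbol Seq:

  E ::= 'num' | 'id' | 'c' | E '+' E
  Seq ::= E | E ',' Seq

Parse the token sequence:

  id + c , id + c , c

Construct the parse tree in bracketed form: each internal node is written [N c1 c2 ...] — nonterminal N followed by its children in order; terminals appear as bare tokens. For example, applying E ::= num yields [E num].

Seq
E , Seq
E + E , Seq
id + E , Seq
id + c , Seq
id + c , E , Seq
id + c , E + E , Seq
id + c , id + E , Seq
id + c , id + c , Seq
id + c , id + c , E
id + c , id + c , c

[Seq [E [E id] + [E c]] , [Seq [E [E id] + [E c]] , [Seq [E c]]]]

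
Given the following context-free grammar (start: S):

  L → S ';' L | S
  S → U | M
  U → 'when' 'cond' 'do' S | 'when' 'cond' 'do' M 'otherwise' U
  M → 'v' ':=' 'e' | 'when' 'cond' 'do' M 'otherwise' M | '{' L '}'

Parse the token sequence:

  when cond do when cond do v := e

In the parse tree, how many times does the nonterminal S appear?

3

[S [U when cond do [S [U when cond do [S [M v := e]]]]]]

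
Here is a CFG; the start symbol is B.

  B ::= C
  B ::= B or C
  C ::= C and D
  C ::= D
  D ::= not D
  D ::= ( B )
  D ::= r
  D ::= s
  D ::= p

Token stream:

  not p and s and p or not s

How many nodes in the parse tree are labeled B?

[B [B [C [C [C [D not [D p]]] and [D s]] and [D p]]] or [C [D not [D s]]]]

2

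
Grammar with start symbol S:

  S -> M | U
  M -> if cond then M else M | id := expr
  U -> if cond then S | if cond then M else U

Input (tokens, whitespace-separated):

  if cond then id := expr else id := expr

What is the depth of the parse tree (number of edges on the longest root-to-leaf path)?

3

[S [M if cond then [M id := expr] else [M id := expr]]]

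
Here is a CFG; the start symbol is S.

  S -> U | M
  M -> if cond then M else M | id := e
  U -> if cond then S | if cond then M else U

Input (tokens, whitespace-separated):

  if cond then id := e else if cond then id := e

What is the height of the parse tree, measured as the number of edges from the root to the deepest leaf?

5

[S [U if cond then [M id := e] else [U if cond then [S [M id := e]]]]]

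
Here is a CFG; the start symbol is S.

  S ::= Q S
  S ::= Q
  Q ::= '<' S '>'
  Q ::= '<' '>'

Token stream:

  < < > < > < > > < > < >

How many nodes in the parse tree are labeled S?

[S [Q < [S [Q < >] [S [Q < >] [S [Q < >]]]] >] [S [Q < >] [S [Q < >]]]]

6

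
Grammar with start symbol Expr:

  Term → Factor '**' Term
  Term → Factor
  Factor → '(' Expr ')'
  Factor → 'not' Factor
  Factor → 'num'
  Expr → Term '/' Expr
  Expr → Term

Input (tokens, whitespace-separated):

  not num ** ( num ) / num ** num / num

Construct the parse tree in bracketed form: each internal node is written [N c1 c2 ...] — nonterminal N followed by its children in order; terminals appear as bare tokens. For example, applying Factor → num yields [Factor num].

[Expr [Term [Factor not [Factor num]] ** [Term [Factor ( [Expr [Term [Factor num]]] )]]] / [Expr [Term [Factor num] ** [Term [Factor num]]] / [Expr [Term [Factor num]]]]]

Expr
Term / Expr
Factor ** Term / Expr
not Factor ** Term / Expr
not num ** Term / Expr
not num ** Factor / Expr
not num ** ( Expr ) / Expr
not num ** ( Term ) / Expr
not num ** ( Factor ) / Expr
not num ** ( num ) / Expr
not num ** ( num ) / Term / Expr
not num ** ( num ) / Factor ** Term / Expr
not num ** ( num ) / num ** Term / Expr
not num ** ( num ) / num ** Factor / Expr
not num ** ( num ) / num ** num / Expr
not num ** ( num ) / num ** num / Term
not num ** ( num ) / num ** num / Factor
not num ** ( num ) / num ** num / num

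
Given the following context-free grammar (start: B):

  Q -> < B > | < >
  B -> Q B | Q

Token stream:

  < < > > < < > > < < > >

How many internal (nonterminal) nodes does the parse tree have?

[B [Q < [B [Q < >]] >] [B [Q < [B [Q < >]] >] [B [Q < [B [Q < >]] >]]]]

12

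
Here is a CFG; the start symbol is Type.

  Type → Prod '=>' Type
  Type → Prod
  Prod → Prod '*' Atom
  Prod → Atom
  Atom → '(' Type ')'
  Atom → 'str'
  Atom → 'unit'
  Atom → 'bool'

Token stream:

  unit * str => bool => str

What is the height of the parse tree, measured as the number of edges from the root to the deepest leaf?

[Type [Prod [Prod [Atom unit]] * [Atom str]] => [Type [Prod [Atom bool]] => [Type [Prod [Atom str]]]]]

5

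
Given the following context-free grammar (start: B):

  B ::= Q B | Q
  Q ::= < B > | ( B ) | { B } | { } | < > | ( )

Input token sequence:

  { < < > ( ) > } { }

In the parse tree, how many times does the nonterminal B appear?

[B [Q { [B [Q < [B [Q < >] [B [Q ( )]]] >]] }] [B [Q { }]]]

5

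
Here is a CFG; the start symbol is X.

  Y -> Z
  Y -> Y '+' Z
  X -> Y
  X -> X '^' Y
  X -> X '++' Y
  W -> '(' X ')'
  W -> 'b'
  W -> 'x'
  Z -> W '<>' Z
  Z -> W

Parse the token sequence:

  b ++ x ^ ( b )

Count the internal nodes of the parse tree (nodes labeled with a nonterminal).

16

[X [X [X [Y [Z [W b]]]] ++ [Y [Z [W x]]]] ^ [Y [Z [W ( [X [Y [Z [W b]]]] )]]]]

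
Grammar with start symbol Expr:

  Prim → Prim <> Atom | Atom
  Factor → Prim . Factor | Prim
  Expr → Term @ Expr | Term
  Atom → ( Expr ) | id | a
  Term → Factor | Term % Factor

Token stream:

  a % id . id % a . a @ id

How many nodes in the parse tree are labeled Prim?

6

[Expr [Term [Term [Term [Factor [Prim [Atom a]]]] % [Factor [Prim [Atom id]] . [Factor [Prim [Atom id]]]]] % [Factor [Prim [Atom a]] . [Factor [Prim [Atom a]]]]] @ [Expr [Term [Factor [Prim [Atom id]]]]]]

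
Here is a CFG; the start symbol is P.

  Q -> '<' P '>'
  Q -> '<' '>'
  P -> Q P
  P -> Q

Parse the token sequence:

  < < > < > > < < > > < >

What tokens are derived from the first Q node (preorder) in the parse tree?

< < > < > >

[P [Q < [P [Q < >] [P [Q < >]]] >] [P [Q < [P [Q < >]] >] [P [Q < >]]]]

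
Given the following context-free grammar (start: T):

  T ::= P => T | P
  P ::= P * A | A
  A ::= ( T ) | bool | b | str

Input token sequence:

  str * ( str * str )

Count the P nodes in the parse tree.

[T [P [P [A str]] * [A ( [T [P [P [A str]] * [A str]]] )]]]

4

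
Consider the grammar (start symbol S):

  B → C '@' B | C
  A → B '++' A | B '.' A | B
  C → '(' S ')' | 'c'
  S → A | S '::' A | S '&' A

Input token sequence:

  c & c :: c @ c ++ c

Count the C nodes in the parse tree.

[S [S [S [A [B [C c]]]] & [A [B [C c]]]] :: [A [B [C c] @ [B [C c]]] ++ [A [B [C c]]]]]

5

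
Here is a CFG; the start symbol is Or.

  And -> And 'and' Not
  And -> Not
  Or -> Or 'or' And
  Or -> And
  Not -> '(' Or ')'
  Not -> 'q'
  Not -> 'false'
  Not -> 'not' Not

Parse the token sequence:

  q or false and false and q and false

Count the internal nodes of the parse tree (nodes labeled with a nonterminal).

12

[Or [Or [And [Not q]]] or [And [And [And [And [Not false]] and [Not false]] and [Not q]] and [Not false]]]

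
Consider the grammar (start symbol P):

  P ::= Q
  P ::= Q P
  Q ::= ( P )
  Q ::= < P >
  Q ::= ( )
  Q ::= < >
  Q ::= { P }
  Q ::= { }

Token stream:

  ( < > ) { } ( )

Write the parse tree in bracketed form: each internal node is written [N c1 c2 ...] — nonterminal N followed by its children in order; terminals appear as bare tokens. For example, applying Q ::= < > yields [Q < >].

[P [Q ( [P [Q < >]] )] [P [Q { }] [P [Q ( )]]]]

P
Q P
( P ) P
( Q ) P
( < > ) P
( < > ) Q P
( < > ) { } P
( < > ) { } Q
( < > ) { } ( )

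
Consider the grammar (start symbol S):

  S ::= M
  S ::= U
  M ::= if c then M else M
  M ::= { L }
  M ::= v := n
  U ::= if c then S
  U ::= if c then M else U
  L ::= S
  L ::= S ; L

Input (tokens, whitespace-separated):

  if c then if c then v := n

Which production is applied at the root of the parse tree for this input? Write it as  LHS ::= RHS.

S ::= U

[S [U if c then [S [U if c then [S [M v := n]]]]]]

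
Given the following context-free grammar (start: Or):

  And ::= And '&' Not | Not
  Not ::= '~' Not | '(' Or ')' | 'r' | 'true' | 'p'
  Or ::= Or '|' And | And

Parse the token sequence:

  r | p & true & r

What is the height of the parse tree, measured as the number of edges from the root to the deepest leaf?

5

[Or [Or [And [Not r]]] | [And [And [And [Not p]] & [Not true]] & [Not r]]]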